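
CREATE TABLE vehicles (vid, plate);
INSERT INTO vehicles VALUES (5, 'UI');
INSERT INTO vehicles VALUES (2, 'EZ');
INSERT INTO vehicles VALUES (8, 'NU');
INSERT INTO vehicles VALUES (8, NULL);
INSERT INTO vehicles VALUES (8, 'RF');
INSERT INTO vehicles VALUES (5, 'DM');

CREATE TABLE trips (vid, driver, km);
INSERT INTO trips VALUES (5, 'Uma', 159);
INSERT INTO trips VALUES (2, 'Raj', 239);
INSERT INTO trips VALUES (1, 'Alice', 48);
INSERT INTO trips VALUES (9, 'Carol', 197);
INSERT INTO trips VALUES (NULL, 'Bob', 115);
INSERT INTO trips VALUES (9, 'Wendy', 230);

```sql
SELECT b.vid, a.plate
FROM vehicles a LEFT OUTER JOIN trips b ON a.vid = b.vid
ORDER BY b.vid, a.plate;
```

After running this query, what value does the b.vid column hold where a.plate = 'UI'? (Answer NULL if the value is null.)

LEFT JOIN keeps every row from `vehicles`; unmatched rows get NULL for `trips`'s columns.
Matching on a.vid = b.vid. A NULL in a compared column never satisfies the condition.
- a[0] vid=5 → 1 match(es) in b → 1 row(s).
- a[1] vid=2 → 1 match(es) in b → 1 row(s).
- a[2] vid=8 → no match; kept with NULLs on the b side.
- a[3] vid=8 → no match; kept with NULLs on the b side.
- a[4] vid=8 → no match; kept with NULLs on the b side.
- a[5] vid=5 → 1 match(es) in b → 1 row(s).

5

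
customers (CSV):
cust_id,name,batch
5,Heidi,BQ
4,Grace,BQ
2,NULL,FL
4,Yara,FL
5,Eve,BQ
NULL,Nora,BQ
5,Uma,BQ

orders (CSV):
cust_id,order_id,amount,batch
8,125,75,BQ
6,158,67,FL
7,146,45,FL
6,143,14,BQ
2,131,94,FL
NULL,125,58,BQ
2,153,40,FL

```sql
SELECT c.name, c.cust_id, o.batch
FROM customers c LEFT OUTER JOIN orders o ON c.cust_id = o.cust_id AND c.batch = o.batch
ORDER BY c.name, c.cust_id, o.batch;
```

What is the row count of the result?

8

LEFT JOIN keeps every row from `customers`; unmatched rows get NULL for `orders`'s columns.
Matching on c.cust_id = o.cust_id AND c.batch = o.batch. A NULL in a compared column never satisfies the condition.
- c[0] cust_id=5, batch=BQ → no match; kept with NULLs on the o side.
- c[1] cust_id=4, batch=BQ → no match; kept with NULLs on the o side.
- c[2] cust_id=2, batch=FL → 2 match(es) in o → 2 row(s).
- c[3] cust_id=4, batch=FL → no match; kept with NULLs on the o side.
- c[4] cust_id=5, batch=BQ → no match; kept with NULLs on the o side.
- c[5] cust_id=NULL, batch=BQ → no match; kept with NULLs on the o side.
- c[6] cust_id=5, batch=BQ → no match; kept with NULLs on the o side.
Total: 2 matched + 6 padded = 8 rows.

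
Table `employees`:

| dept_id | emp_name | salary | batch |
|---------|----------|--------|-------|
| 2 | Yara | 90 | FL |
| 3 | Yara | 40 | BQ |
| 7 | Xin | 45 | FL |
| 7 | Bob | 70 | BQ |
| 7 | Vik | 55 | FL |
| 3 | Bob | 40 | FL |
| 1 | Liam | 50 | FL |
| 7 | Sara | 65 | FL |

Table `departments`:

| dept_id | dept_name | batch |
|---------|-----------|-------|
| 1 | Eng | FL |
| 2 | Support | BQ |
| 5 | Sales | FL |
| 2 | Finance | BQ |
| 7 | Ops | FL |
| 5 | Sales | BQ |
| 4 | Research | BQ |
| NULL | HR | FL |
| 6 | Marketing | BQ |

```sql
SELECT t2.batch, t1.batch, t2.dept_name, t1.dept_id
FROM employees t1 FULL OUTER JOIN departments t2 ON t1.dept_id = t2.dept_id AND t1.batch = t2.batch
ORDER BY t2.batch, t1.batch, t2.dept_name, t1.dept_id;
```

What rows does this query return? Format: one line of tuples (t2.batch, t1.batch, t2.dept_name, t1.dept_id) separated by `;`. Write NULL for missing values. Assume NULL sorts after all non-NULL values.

(BQ, NULL, Finance, NULL); (BQ, NULL, Marketing, NULL); (BQ, NULL, Research, NULL); (BQ, NULL, Sales, NULL); (BQ, NULL, Support, NULL); (FL, FL, Eng, 1); (FL, FL, Ops, 7); (FL, FL, Ops, 7); (FL, FL, Ops, 7); (FL, NULL, HR, NULL); (FL, NULL, Sales, NULL); (NULL, BQ, NULL, 3); (NULL, BQ, NULL, 7); (NULL, FL, NULL, 2); (NULL, FL, NULL, 3)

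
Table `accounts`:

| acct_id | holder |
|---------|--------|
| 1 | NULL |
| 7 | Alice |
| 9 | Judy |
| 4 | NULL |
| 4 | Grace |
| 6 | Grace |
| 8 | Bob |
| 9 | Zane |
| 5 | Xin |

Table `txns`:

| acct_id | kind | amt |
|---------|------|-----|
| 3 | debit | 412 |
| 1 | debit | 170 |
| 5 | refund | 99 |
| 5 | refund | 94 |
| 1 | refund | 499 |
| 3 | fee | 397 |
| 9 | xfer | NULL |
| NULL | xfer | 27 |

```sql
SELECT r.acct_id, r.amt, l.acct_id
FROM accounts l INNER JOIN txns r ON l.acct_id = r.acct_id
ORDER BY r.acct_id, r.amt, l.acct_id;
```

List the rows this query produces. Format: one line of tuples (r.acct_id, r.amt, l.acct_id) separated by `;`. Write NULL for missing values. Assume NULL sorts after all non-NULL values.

INNER JOIN keeps only pairs where the ON condition holds.
Matching on l.acct_id = r.acct_id. A NULL in a compared column never satisfies the condition.
Matched pairs: 6.

(1, 170, 1); (1, 499, 1); (5, 94, 5); (5, 99, 5); (9, NULL, 9); (9, NULL, 9)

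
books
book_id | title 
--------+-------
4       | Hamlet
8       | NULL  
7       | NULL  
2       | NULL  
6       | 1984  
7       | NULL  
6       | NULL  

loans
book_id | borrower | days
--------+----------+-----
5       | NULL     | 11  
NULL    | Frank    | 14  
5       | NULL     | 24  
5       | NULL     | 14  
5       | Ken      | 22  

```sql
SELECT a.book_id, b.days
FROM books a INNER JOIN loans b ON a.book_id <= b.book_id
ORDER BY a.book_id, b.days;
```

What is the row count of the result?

INNER JOIN keeps only pairs where the ON condition holds.
Matching on a.book_id <= b.book_id. A NULL in a compared column never satisfies the condition.
- a (book_id=4) pairs with 4 row(s) of b.
- a (book_id=8) has no partner → excluded.
- a (book_id=7) has no partner → excluded.
- a (book_id=2) pairs with 4 row(s) of b.
- a (book_id=6) has no partner → excluded.
- a (book_id=7) has no partner → excluded.
- a (book_id=6) has no partner → excluded.
Total: 8 rows.

8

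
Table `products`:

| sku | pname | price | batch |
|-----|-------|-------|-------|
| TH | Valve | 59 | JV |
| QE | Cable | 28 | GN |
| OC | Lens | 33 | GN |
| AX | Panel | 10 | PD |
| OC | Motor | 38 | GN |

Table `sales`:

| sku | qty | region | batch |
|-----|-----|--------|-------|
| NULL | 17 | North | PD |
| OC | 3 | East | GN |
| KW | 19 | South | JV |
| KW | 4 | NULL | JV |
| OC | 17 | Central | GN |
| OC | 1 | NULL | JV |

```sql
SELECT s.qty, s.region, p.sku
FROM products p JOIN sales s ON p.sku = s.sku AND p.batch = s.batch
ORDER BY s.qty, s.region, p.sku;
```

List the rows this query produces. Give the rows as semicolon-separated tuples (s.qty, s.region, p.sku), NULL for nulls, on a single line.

INNER JOIN keeps only pairs where the ON condition holds.
Matching on p.sku = s.sku AND p.batch = s.batch. A NULL in a compared column never satisfies the condition.
- p (sku=TH, batch=JV) has no partner → excluded.
- p (sku=QE, batch=GN) has no partner → excluded.
- p (sku=OC, batch=GN) pairs with 2 row(s) of s.
- p (sku=AX, batch=PD) has no partner → excluded.
- p (sku=OC, batch=GN) pairs with 2 row(s) of s.
After projecting and ordering:
s.qty | s.region | p.sku
3 | East | OC
3 | East | OC
17 | Central | OC
17 | Central | OC

(3, East, OC); (3, East, OC); (17, Central, OC); (17, Central, OC)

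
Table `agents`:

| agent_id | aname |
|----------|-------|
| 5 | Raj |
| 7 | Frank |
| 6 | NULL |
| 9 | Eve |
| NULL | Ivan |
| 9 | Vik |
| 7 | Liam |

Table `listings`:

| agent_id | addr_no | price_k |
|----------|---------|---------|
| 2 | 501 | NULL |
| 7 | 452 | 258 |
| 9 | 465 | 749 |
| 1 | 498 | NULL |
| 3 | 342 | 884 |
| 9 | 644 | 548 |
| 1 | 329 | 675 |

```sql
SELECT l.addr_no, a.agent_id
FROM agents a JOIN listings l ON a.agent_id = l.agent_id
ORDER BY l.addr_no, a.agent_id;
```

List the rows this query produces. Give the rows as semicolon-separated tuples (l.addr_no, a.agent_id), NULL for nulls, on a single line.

INNER JOIN keeps only pairs where the ON condition holds.
Matching on a.agent_id = l.agent_id. A NULL in a compared column never satisfies the condition.
- a (agent_id=5) has no partner → excluded.
- a (agent_id=7) pairs with 1 row(s) of l.
- a (agent_id=6) has no partner → excluded.
- a (agent_id=9) pairs with 2 row(s) of l.
- a (agent_id=NULL) has no partner → excluded.
- a (agent_id=9) pairs with 2 row(s) of l.
- a (agent_id=7) pairs with 1 row(s) of l.
After projecting and ordering:
l.addr_no | a.agent_id
452 | 7
452 | 7
465 | 9
465 | 9
644 | 9
644 | 9

(452, 7); (452, 7); (465, 9); (465, 9); (644, 9); (644, 9)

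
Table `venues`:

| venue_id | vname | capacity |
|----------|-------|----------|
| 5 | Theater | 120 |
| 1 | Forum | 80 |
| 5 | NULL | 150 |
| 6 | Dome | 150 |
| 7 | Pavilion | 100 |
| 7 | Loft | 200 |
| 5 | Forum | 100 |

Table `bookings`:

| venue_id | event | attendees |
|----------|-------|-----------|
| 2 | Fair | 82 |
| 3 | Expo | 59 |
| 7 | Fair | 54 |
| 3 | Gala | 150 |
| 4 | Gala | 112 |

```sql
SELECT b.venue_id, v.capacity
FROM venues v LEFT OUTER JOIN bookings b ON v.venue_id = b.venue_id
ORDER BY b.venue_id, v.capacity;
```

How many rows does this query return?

7

LEFT JOIN keeps every row from `venues`; unmatched rows get NULL for `bookings`'s columns.
Matching on v.venue_id = b.venue_id.
Matched pairs: 2; unmatched v rows kept: 5.
Total: 2 matched + 5 padded = 7 rows.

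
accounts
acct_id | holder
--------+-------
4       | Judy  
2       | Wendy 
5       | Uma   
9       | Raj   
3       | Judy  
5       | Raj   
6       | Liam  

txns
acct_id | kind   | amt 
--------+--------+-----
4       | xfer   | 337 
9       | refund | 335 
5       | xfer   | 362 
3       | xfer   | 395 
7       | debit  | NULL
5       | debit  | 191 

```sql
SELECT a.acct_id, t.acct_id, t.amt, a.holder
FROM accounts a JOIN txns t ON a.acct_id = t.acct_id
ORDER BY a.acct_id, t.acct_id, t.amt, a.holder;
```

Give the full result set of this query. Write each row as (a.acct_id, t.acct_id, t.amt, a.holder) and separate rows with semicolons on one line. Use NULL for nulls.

(3, 3, 395, Judy); (4, 4, 337, Judy); (5, 5, 191, Raj); (5, 5, 191, Uma); (5, 5, 362, Raj); (5, 5, 362, Uma); (9, 9, 335, Raj)

INNER JOIN keeps only pairs where the ON condition holds.
Matching on a.acct_id = t.acct_id.
- a (acct_id=4) pairs with 1 row(s) of t.
- a (acct_id=2) has no partner → excluded.
- a (acct_id=5) pairs with 2 row(s) of t.
- a (acct_id=9) pairs with 1 row(s) of t.
- a (acct_id=3) pairs with 1 row(s) of t.
- a (acct_id=5) pairs with 2 row(s) of t.
- a (acct_id=6) has no partner → excluded.
After projecting and ordering:
a.acct_id | t.acct_id | t.amt | a.holder
3 | 3 | 395 | Judy
4 | 4 | 337 | Judy
5 | 5 | 191 | Raj
5 | 5 | 191 | Uma
5 | 5 | 362 | Raj
5 | 5 | 362 | Uma
9 | 9 | 335 | Raj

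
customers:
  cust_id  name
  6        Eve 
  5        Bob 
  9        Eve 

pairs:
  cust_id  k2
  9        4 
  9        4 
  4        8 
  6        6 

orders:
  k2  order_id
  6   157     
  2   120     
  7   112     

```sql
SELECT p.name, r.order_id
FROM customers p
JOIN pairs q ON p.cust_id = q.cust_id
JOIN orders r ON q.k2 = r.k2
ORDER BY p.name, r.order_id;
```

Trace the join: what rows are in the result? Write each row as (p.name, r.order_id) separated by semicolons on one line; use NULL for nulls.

(Eve, 157)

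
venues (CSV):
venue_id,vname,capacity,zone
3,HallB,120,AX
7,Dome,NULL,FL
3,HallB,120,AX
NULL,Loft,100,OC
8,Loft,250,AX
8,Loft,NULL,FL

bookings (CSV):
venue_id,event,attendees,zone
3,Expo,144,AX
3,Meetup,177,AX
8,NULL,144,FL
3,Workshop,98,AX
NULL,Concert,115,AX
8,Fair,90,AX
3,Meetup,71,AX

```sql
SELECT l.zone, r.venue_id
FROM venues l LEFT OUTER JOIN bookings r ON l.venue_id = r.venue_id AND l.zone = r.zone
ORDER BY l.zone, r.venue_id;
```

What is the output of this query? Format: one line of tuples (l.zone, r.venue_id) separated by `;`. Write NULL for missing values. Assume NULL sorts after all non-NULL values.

(AX, 3); (AX, 3); (AX, 3); (AX, 3); (AX, 3); (AX, 3); (AX, 3); (AX, 3); (AX, 8); (FL, 8); (FL, NULL); (OC, NULL)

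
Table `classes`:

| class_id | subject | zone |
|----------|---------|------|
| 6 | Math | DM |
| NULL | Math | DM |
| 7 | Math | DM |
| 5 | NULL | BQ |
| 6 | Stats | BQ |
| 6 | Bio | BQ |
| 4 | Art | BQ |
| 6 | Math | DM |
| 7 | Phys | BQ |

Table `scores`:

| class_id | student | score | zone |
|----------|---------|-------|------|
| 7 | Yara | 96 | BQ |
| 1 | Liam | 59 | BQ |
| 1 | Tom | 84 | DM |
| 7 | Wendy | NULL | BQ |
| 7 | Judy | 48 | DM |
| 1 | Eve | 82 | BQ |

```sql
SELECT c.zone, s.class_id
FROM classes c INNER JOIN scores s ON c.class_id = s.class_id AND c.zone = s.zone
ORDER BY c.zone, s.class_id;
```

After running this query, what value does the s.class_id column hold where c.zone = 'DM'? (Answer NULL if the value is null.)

7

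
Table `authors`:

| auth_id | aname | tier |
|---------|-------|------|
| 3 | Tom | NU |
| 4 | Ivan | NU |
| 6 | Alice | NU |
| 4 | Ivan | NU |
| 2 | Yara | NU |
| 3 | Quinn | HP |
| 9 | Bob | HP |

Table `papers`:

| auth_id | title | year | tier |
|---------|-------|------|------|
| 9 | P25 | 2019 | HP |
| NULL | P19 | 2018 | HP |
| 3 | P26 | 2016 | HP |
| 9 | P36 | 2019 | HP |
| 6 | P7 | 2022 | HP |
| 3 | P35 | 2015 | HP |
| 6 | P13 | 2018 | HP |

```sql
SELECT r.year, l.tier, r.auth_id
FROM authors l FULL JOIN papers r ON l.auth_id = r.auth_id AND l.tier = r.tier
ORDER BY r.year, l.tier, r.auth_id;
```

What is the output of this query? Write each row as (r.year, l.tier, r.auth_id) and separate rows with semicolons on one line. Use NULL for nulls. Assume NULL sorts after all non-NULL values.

FULL OUTER JOIN keeps every row from both sides; unmatched rows get NULL for the other side's columns.
Matching on l.auth_id = r.auth_id AND l.tier = r.tier. A NULL in a compared column never satisfies the condition.
- l (auth_id=3, tier=NU) has no partner → padded with NULL.
- l (auth_id=4, tier=NU) has no partner → padded with NULL.
- l (auth_id=6, tier=NU) has no partner → padded with NULL.
- l (auth_id=4, tier=NU) has no partner → padded with NULL.
- l (auth_id=2, tier=NU) has no partner → padded with NULL.
- l (auth_id=3, tier=HP) pairs with 2 row(s) of r.
- l (auth_id=9, tier=HP) pairs with 2 row(s) of r.
- plus 3 unmatched r row(s), each kept with NULL l columns.

(2015, HP, 3); (2016, HP, 3); (2018, NULL, 6); (2018, NULL, NULL); (2019, HP, 9); (2019, HP, 9); (2022, NULL, 6); (NULL, NU, NULL); (NULL, NU, NULL); (NULL, NU, NULL); (NULL, NU, NULL); (NULL, NU, NULL)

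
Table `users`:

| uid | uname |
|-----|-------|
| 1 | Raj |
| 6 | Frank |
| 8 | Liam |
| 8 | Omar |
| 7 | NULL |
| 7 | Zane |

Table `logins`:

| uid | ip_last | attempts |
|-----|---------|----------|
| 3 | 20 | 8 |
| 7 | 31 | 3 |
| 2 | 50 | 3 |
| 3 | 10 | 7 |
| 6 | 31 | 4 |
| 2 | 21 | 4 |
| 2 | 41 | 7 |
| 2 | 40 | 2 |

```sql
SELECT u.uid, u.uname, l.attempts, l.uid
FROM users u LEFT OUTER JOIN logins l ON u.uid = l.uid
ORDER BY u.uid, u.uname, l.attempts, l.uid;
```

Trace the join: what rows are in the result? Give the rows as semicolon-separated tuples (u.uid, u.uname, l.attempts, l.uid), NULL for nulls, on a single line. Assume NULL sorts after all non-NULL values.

(1, Raj, NULL, NULL); (6, Frank, 4, 6); (7, Zane, 3, 7); (7, NULL, 3, 7); (8, Liam, NULL, NULL); (8, Omar, NULL, NULL)

LEFT JOIN keeps every row from `users`; unmatched rows get NULL for `logins`'s columns.
Matching on u.uid = l.uid.
- u[0] uid=1 → no match; kept with NULLs on the l side.
- u[1] uid=6 → 1 match(es) in l → 1 row(s).
- u[2] uid=8 → no match; kept with NULLs on the l side.
- u[3] uid=8 → no match; kept with NULLs on the l side.
- u[4] uid=7 → 1 match(es) in l → 1 row(s).
- u[5] uid=7 → 1 match(es) in l → 1 row(s).
After projecting and ordering:
u.uid | u.uname | l.attempts | l.uid
1 | Raj | NULL | NULL
6 | Frank | 4 | 6
7 | Zane | 3 | 7
7 | NULL | 3 | 7
8 | Liam | NULL | NULL
8 | Omar | NULL | NULL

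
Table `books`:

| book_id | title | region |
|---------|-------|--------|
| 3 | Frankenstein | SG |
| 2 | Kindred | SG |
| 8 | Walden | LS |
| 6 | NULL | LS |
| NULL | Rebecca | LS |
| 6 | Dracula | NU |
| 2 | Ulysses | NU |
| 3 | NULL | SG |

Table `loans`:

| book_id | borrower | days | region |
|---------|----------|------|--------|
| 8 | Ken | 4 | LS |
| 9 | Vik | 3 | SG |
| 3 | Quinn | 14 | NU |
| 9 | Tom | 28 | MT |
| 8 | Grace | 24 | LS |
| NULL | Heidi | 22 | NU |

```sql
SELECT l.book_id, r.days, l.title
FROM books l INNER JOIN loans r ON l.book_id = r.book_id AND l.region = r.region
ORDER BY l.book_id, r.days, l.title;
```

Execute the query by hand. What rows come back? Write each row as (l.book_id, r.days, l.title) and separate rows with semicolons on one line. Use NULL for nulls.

INNER JOIN keeps only pairs where the ON condition holds.
Matching on l.book_id = r.book_id AND l.region = r.region. A NULL in a compared column never satisfies the condition.
- l row (book_id=3, region=SG): no match → dropped.
- l row (book_id=2, region=SG): no match → dropped.
- l row (book_id=8, region=LS): matches 2 r row(s) → 2 output row(s).
- l row (book_id=6, region=LS): no match → dropped.
- l row (book_id=NULL, region=LS): no match → dropped.
- l row (book_id=6, region=NU): no match → dropped.
- l row (book_id=2, region=NU): no match → dropped.
- l row (book_id=3, region=SG): no match → dropped.
After projecting and ordering:
l.book_id | r.days | l.title
8 | 4 | Walden
8 | 24 | Walden

(8, 4, Walden); (8, 24, Walden)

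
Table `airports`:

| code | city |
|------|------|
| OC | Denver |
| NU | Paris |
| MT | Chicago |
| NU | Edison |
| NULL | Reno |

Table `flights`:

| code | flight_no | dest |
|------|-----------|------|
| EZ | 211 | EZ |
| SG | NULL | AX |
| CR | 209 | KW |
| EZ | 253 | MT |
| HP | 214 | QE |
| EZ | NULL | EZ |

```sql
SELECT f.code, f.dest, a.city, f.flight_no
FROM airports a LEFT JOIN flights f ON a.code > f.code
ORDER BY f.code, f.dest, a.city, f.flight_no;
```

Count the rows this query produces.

LEFT JOIN keeps every row from `airports`; unmatched rows get NULL for `flights`'s columns.
Matching on a.code > f.code. A NULL in a compared column never satisfies the condition.
Matched pairs: 20; unmatched a rows kept: 1.
Total: 20 matched + 1 padded = 21 rows.

21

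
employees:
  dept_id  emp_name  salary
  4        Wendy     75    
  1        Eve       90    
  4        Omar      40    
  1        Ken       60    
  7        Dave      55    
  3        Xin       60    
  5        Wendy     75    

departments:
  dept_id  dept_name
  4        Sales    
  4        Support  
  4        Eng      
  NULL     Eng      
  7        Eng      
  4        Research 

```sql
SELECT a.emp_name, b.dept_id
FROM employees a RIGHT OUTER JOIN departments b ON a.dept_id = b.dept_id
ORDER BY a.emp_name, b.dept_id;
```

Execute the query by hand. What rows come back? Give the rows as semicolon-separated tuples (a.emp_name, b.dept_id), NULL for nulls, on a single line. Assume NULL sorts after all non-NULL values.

RIGHT JOIN keeps every row from `departments`; unmatched rows get NULL for `employees`'s columns.
Matching on a.dept_id = b.dept_id. A NULL in a compared column never satisfies the condition.
Matched pairs: 9; unmatched b rows kept: 1.

(Dave, 7); (Omar, 4); (Omar, 4); (Omar, 4); (Omar, 4); (Wendy, 4); (Wendy, 4); (Wendy, 4); (Wendy, 4); (NULL, NULL)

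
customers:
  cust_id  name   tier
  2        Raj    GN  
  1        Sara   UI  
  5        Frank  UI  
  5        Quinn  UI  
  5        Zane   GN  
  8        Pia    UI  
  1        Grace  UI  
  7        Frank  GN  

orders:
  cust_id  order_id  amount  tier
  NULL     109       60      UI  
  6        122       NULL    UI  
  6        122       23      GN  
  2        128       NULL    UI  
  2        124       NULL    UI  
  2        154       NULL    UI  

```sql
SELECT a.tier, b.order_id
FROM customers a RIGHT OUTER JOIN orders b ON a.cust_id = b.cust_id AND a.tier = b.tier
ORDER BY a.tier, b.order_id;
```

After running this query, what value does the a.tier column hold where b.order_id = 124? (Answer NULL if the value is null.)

RIGHT JOIN keeps every row from `orders`; unmatched rows get NULL for `customers`'s columns.
Matching on a.cust_id = b.cust_id AND a.tier = b.tier. A NULL in a compared column never satisfies the condition.
- a row (cust_id=2, tier=GN): no match.
- a row (cust_id=1, tier=UI): no match.
- a row (cust_id=5, tier=UI): no match.
- a row (cust_id=5, tier=UI): no match.
- a row (cust_id=5, tier=GN): no match.
- a row (cust_id=8, tier=UI): no match.
- a row (cust_id=1, tier=UI): no match.
- a row (cust_id=7, tier=GN): no match.
- plus 6 unmatched b row(s), each kept with NULL a columns.

NULL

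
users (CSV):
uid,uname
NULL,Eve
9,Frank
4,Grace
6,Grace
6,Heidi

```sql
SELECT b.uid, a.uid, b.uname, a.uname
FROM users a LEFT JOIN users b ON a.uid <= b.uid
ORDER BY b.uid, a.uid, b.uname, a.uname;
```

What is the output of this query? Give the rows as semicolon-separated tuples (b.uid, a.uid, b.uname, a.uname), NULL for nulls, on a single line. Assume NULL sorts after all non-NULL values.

LEFT JOIN keeps every row from `users a`; unmatched rows get NULL for `users b`'s columns.
Matching on a.uid <= b.uid. A NULL in a compared column never satisfies the condition.
Matched pairs: 11; unmatched a rows kept: 1.

(4, 4, Grace, Grace); (6, 4, Grace, Grace); (6, 4, Heidi, Grace); (6, 6, Grace, Grace); (6, 6, Grace, Heidi); (6, 6, Heidi, Grace); (6, 6, Heidi, Heidi); (9, 4, Frank, Grace); (9, 6, Frank, Grace); (9, 6, Frank, Heidi); (9, 9, Frank, Frank); (NULL, NULL, NULL, Eve)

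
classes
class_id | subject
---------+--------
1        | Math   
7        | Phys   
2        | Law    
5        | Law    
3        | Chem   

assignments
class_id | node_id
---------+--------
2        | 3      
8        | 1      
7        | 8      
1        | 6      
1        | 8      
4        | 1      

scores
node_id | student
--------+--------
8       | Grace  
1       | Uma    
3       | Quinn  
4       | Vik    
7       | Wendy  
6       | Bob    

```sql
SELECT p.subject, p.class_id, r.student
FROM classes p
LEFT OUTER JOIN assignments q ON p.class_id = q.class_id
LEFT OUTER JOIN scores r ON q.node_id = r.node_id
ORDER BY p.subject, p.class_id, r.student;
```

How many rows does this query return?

6

Evaluate left to right. First `classes p LEFT JOIN assignments q` on class_id: 6 row(s).
Then LEFT JOIN `scores r` on node_id: each of those 6 rows is kept; rows whose q.node_id has no match in r get NULL for r's columns.
Result: 6 row(s).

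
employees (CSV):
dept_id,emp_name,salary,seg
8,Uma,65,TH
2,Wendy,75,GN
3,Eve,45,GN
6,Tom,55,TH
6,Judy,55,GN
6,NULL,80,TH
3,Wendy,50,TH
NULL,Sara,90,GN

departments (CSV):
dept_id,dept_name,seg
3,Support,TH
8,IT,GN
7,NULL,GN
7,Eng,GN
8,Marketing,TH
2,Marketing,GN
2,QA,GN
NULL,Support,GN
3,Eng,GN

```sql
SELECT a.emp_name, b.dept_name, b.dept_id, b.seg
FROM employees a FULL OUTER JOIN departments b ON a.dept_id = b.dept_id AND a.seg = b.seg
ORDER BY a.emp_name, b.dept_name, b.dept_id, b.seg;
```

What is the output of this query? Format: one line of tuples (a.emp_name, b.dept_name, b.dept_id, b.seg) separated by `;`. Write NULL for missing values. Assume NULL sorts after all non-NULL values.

FULL OUTER JOIN keeps every row from both sides; unmatched rows get NULL for the other side's columns.
Matching on a.dept_id = b.dept_id AND a.seg = b.seg. A NULL in a compared column never satisfies the condition.
Matched pairs: 5; unmatched a rows kept: 4; unmatched b rows kept: 4.

(Eve, Eng, 3, GN); (Judy, NULL, NULL, NULL); (Sara, NULL, NULL, NULL); (Tom, NULL, NULL, NULL); (Uma, Marketing, 8, TH); (Wendy, Marketing, 2, GN); (Wendy, QA, 2, GN); (Wendy, Support, 3, TH); (NULL, Eng, 7, GN); (NULL, IT, 8, GN); (NULL, Support, NULL, GN); (NULL, NULL, 7, GN); (NULL, NULL, NULL, NULL)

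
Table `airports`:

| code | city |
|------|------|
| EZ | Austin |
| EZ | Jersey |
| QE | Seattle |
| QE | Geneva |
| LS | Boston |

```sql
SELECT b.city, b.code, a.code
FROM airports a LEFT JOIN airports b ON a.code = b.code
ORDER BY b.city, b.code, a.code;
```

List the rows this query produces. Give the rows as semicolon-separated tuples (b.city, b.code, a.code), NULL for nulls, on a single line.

(Austin, EZ, EZ); (Austin, EZ, EZ); (Boston, LS, LS); (Geneva, QE, QE); (Geneva, QE, QE); (Jersey, EZ, EZ); (Jersey, EZ, EZ); (Seattle, QE, QE); (Seattle, QE, QE)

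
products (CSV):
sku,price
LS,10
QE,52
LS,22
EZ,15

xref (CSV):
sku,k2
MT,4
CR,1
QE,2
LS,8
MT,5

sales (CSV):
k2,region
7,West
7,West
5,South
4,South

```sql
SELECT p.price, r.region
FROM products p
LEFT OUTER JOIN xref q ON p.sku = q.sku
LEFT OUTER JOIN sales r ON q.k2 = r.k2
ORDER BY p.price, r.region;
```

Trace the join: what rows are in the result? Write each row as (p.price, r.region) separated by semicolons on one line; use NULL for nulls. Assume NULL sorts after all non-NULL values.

(10, NULL); (15, NULL); (22, NULL); (52, NULL)

Joins associate left-to-right: products LEFT JOIN xref on sku gives 4 intermediate row(s).
Then LEFT JOIN `sales r` on k2: each of those 4 rows is kept; rows whose q.k2 has no match in r get NULL for r's columns.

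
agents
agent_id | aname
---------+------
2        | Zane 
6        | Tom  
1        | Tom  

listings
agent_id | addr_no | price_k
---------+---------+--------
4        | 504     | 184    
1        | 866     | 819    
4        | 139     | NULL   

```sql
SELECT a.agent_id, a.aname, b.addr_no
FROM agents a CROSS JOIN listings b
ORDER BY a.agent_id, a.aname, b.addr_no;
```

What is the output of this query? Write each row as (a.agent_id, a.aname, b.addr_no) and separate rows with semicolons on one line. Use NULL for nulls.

CROSS JOIN pairs every row of `agents` with every row of `listings`: 3 × 3 = 9 rows.
After projecting and ordering:
a.agent_id | a.aname | b.addr_no
1 | Tom | 139
1 | Tom | 504
1 | Tom | 866
2 | Zane | 139
2 | Zane | 504
2 | Zane | 866
6 | Tom | 139
6 | Tom | 504
6 | Tom | 866

(1, Tom, 139); (1, Tom, 504); (1, Tom, 866); (2, Zane, 139); (2, Zane, 504); (2, Zane, 866); (6, Tom, 139); (6, Tom, 504); (6, Tom, 866)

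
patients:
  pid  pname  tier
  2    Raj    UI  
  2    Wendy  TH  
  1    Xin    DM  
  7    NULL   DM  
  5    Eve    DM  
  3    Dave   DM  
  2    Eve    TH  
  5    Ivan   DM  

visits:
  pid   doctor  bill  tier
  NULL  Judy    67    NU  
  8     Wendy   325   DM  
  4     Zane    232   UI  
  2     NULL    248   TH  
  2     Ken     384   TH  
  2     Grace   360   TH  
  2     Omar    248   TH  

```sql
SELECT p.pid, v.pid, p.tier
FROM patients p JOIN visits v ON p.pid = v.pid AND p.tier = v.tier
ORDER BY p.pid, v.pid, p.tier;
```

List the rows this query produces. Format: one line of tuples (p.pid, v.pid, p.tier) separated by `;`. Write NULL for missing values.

INNER JOIN keeps only pairs where the ON condition holds.
Matching on p.pid = v.pid AND p.tier = v.tier. A NULL in a compared column never satisfies the condition.
- p row (pid=2, tier=UI): no match → dropped.
- p row (pid=2, tier=TH): matches 4 v row(s) → 4 output row(s).
- p row (pid=1, tier=DM): no match → dropped.
- p row (pid=7, tier=DM): no match → dropped.
- p row (pid=5, tier=DM): no match → dropped.
- p row (pid=3, tier=DM): no match → dropped.
- p row (pid=2, tier=TH): matches 4 v row(s) → 4 output row(s).
- p row (pid=5, tier=DM): no match → dropped.
After projecting and ordering:
p.pid | v.pid | p.tier
2 | 2 | TH
2 | 2 | TH
2 | 2 | TH
2 | 2 | TH
2 | 2 | TH
2 | 2 | TH
2 | 2 | TH
2 | 2 | TH

(2, 2, TH); (2, 2, TH); (2, 2, TH); (2, 2, TH); (2, 2, TH); (2, 2, TH); (2, 2, TH); (2, 2, TH)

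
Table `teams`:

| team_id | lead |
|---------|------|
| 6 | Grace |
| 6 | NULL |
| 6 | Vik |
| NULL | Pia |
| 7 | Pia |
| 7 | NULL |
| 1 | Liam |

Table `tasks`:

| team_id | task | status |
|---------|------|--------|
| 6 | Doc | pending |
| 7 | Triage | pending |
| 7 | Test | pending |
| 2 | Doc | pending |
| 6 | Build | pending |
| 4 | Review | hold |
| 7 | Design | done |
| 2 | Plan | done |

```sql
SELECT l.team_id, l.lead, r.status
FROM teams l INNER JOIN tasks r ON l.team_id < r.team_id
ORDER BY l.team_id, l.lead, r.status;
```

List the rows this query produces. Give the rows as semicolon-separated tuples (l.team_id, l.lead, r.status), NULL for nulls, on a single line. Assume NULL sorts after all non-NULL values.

INNER JOIN keeps only pairs where the ON condition holds.
Matching on l.team_id < r.team_id. A NULL in a compared column never satisfies the condition.
- team_id=6: 3 matching r row(s), so 3 row(s) emitted.
- team_id=6: 3 matching r row(s), so 3 row(s) emitted.
- team_id=6: 3 matching r row(s), so 3 row(s) emitted.
- team_id=NULL: no matching r row, dropped.
- team_id=7: no matching r row, dropped.
- team_id=7: no matching r row, dropped.
- team_id=1: 8 matching r row(s), so 8 row(s) emitted.

(1, Liam, done); (1, Liam, done); (1, Liam, hold); (1, Liam, pending); (1, Liam, pending); (1, Liam, pending); (1, Liam, pending); (1, Liam, pending); (6, Grace, done); (6, Grace, pending); (6, Grace, pending); (6, Vik, done); (6, Vik, pending); (6, Vik, pending); (6, NULL, done); (6, NULL, pending); (6, NULL, pending)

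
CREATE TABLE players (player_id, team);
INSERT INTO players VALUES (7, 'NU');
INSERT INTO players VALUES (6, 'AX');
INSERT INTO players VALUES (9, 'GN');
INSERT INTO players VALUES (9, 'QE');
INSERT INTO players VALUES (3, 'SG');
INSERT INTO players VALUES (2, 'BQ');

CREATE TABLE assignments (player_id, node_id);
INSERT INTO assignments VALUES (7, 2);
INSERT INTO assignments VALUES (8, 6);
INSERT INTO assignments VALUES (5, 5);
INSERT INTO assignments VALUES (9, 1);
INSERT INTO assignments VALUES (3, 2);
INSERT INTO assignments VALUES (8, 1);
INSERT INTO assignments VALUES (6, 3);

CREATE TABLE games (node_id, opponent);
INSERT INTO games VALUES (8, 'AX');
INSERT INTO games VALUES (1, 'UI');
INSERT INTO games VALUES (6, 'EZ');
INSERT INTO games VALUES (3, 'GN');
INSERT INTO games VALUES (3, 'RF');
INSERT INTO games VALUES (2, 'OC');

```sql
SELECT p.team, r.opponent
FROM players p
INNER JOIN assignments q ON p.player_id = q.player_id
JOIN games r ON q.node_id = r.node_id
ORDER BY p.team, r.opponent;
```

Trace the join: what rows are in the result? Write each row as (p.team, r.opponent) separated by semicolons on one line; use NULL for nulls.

(AX, GN); (AX, RF); (GN, UI); (NU, OC); (QE, UI); (SG, OC)

Step 1 — p INNER JOIN q on player_id → 5 row(s).
Then INNER JOIN `games r` on node_id: keep only rows whose q.node_id appears in r.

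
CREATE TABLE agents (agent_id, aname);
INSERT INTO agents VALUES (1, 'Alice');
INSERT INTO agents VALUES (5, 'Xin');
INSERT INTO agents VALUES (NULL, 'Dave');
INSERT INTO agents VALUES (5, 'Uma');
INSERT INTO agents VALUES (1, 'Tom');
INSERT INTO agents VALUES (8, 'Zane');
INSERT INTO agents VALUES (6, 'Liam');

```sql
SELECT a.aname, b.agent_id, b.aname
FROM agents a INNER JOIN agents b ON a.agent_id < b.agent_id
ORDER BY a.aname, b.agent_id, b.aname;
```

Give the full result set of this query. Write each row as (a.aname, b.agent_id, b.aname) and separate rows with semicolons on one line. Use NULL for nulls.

(Alice, 5, Uma); (Alice, 5, Xin); (Alice, 6, Liam); (Alice, 8, Zane); (Liam, 8, Zane); (Tom, 5, Uma); (Tom, 5, Xin); (Tom, 6, Liam); (Tom, 8, Zane); (Uma, 6, Liam); (Uma, 8, Zane); (Xin, 6, Liam); (Xin, 8, Zane)

INNER JOIN keeps only pairs where the ON condition holds.
Matching on a.agent_id < b.agent_id. A NULL in a compared column never satisfies the condition.
Matched pairs: 13.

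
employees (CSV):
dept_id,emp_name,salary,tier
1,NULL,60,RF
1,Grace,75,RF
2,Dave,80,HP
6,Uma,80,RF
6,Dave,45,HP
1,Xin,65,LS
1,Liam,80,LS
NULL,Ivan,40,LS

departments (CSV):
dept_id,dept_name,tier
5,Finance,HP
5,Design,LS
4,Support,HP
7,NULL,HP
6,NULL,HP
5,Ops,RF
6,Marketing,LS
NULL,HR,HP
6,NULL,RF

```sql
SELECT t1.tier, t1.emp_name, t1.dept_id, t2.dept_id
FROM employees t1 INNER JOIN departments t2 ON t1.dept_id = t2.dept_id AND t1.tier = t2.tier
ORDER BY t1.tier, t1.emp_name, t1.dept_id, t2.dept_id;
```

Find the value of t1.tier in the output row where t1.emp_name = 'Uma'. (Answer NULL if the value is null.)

INNER JOIN keeps only pairs where the ON condition holds.
Matching on t1.dept_id = t2.dept_id AND t1.tier = t2.tier. A NULL in a compared column never satisfies the condition.
Matched pairs: 2.

RF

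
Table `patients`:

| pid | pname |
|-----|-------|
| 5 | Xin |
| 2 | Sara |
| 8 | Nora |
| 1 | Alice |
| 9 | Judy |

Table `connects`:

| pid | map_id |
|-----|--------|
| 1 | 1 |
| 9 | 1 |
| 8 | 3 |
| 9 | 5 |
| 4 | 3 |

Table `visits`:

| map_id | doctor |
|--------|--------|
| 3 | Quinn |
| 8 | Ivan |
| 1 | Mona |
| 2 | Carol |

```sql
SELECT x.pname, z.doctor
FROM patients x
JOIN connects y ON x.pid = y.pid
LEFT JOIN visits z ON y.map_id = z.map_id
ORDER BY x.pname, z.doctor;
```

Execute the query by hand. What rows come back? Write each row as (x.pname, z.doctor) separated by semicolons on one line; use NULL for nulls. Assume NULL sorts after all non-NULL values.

(Alice, Mona); (Judy, Mona); (Judy, NULL); (Nora, Quinn)

Step 1 — x INNER JOIN y on pid → 4 row(s).
Then LEFT JOIN `visits z` on map_id: each of those 4 rows is kept; rows whose y.map_id has no match in z get NULL for z's columns.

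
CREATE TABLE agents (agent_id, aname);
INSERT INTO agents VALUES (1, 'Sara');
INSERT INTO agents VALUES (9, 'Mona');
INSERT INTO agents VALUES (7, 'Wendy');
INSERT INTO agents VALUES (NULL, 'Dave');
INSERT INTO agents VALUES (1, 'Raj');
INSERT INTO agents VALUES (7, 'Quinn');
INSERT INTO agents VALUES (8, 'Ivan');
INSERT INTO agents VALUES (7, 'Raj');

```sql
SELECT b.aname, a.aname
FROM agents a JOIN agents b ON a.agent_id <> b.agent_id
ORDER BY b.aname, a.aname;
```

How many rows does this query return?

34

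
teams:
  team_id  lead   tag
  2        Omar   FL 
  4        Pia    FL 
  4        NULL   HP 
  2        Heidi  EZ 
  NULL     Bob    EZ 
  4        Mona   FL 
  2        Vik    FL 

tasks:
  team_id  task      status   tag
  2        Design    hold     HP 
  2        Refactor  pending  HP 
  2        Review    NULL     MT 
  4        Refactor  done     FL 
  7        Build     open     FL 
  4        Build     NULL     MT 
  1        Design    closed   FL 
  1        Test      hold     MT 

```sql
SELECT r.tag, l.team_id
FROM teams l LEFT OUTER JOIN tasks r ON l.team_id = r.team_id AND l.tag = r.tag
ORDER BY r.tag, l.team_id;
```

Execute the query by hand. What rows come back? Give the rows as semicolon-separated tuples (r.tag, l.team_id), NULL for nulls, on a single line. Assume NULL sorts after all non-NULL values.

(FL, 4); (FL, 4); (NULL, 2); (NULL, 2); (NULL, 2); (NULL, 4); (NULL, NULL)

LEFT JOIN keeps every row from `teams`; unmatched rows get NULL for `tasks`'s columns.
Matching on l.team_id = r.team_id AND l.tag = r.tag. A NULL in a compared column never satisfies the condition.
Matched pairs: 2; unmatched l rows kept: 5.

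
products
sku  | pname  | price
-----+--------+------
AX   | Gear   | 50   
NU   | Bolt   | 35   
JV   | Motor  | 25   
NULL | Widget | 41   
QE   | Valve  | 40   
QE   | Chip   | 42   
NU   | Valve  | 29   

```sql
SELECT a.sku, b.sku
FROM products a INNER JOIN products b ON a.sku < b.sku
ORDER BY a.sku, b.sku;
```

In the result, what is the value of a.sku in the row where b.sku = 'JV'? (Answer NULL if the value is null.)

AX

INNER JOIN keeps only pairs where the ON condition holds.
Matching on a.sku < b.sku. A NULL in a compared column never satisfies the condition.
- a[0] sku=AX → 5 match(es) in b → 5 row(s).
- a[1] sku=NU → 2 match(es) in b → 2 row(s).
- a[2] sku=JV → 4 match(es) in b → 4 row(s).
- a[3] sku=NULL → no match; dropped.
- a[4] sku=QE → no match; dropped.
- a[5] sku=QE → no match; dropped.
- a[6] sku=NU → 2 match(es) in b → 2 row(s).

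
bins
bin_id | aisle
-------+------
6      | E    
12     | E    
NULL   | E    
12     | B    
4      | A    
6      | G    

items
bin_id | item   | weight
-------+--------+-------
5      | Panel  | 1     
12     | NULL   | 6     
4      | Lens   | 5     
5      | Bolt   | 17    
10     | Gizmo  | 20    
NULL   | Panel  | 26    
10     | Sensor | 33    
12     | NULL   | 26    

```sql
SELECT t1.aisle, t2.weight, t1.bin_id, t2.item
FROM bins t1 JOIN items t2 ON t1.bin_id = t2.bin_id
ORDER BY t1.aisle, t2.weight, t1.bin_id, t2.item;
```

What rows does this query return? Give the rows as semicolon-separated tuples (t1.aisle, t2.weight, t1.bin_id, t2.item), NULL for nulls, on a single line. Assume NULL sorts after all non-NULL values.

(A, 5, 4, Lens); (B, 6, 12, NULL); (B, 26, 12, NULL); (E, 6, 12, NULL); (E, 26, 12, NULL)

INNER JOIN keeps only pairs where the ON condition holds.
Matching on t1.bin_id = t2.bin_id. A NULL in a compared column never satisfies the condition.
- t1 (bin_id=6) has no partner → excluded.
- t1 (bin_id=12) pairs with 2 row(s) of t2.
- t1 (bin_id=NULL) has no partner → excluded.
- t1 (bin_id=12) pairs with 2 row(s) of t2.
- t1 (bin_id=4) pairs with 1 row(s) of t2.
- t1 (bin_id=6) has no partner → excluded.
After projecting and ordering:
t1.aisle | t2.weight | t1.bin_id | t2.item
A | 5 | 4 | Lens
B | 6 | 12 | NULL
B | 26 | 12 | NULL
E | 6 | 12 | NULL
E | 26 | 12 | NULL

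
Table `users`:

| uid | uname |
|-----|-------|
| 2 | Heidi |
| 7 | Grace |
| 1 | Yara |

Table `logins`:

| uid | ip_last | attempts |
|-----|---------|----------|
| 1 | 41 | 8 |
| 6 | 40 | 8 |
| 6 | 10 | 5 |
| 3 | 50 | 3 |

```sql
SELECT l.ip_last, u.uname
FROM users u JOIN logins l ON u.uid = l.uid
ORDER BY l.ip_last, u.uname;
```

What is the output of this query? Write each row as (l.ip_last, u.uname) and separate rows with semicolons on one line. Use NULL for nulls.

(41, Yara)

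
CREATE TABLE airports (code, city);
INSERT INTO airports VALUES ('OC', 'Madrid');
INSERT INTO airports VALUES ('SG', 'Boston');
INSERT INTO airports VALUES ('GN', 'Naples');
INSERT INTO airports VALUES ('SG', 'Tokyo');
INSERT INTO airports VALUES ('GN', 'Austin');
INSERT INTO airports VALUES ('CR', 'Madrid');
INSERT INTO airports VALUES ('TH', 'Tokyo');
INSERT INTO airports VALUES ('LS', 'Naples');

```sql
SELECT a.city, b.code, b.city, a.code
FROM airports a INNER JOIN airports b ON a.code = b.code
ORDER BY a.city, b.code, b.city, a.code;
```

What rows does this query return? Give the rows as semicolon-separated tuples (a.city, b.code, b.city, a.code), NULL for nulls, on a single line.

(Austin, GN, Austin, GN); (Austin, GN, Naples, GN); (Boston, SG, Boston, SG); (Boston, SG, Tokyo, SG); (Madrid, CR, Madrid, CR); (Madrid, OC, Madrid, OC); (Naples, GN, Austin, GN); (Naples, GN, Naples, GN); (Naples, LS, Naples, LS); (Tokyo, SG, Boston, SG); (Tokyo, SG, Tokyo, SG); (Tokyo, TH, Tokyo, TH)

INNER JOIN keeps only pairs where the ON condition holds.
Matching on a.code = b.code.
- a row (code=OC): matches 1 b row(s) → 1 output row(s).
- a row (code=SG): matches 2 b row(s) → 2 output row(s).
- a row (code=GN): matches 2 b row(s) → 2 output row(s).
- a row (code=SG): matches 2 b row(s) → 2 output row(s).
- a row (code=GN): matches 2 b row(s) → 2 output row(s).
- a row (code=CR): matches 1 b row(s) → 1 output row(s).
- a row (code=TH): matches 1 b row(s) → 1 output row(s).
- a row (code=LS): matches 1 b row(s) → 1 output row(s).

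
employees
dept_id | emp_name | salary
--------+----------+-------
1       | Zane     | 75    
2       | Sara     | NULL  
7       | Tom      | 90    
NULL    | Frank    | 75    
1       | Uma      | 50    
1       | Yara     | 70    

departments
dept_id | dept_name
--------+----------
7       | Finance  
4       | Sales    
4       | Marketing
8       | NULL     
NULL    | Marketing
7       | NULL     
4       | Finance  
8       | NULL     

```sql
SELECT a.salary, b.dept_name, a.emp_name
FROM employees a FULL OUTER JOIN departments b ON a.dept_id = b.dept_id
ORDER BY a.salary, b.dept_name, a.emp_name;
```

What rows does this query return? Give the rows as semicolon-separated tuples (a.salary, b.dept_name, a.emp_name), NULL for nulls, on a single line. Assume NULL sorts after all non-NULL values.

(50, NULL, Uma); (70, NULL, Yara); (75, NULL, Frank); (75, NULL, Zane); (90, Finance, Tom); (90, NULL, Tom); (NULL, Finance, NULL); (NULL, Marketing, NULL); (NULL, Marketing, NULL); (NULL, Sales, NULL); (NULL, NULL, Sara); (NULL, NULL, NULL); (NULL, NULL, NULL)

FULL OUTER JOIN keeps every row from both sides; unmatched rows get NULL for the other side's columns.
Matching on a.dept_id = b.dept_id. A NULL in a compared column never satisfies the condition.
- a[0] dept_id=1 → no match; kept with NULLs on the b side.
- a[1] dept_id=2 → no match; kept with NULLs on the b side.
- a[2] dept_id=7 → 2 match(es) in b → 2 row(s).
- a[3] dept_id=NULL → no match; kept with NULLs on the b side.
- a[4] dept_id=1 → no match; kept with NULLs on the b side.
- a[5] dept_id=1 → no match; kept with NULLs on the b side.
- plus 6 unmatched b row(s), each kept with NULL a columns.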